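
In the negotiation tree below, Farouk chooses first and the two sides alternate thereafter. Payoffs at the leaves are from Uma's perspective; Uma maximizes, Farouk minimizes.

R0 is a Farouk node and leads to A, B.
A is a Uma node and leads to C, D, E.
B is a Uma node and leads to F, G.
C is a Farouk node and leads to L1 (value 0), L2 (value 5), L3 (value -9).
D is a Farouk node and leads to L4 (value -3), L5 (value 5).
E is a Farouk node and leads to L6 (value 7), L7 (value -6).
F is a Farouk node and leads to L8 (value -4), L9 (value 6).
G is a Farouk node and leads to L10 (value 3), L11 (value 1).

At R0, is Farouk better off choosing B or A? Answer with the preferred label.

A

F (Farouk): min(-4, 6) = -4
G (Farouk): min(3, 1) = 1
B (Uma): max(-4, 1) = 1
C (Farouk): min(0, 5, -9) = -9
D (Farouk): min(-3, 5) = -3
E (Farouk): min(7, -6) = -6
A (Uma): max(-9, -3, -6) = -3
Farouk prefers the lower value; B=1, A=-3. A is better since -3 < 1.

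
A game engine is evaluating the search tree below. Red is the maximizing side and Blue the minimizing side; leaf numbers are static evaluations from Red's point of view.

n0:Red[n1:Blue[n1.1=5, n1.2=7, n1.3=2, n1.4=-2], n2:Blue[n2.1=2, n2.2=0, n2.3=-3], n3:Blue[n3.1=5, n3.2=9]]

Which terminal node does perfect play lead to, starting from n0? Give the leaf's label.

n3.1

n1 (Blue): min(5, 7, 2, -2) = -2
n2 (Blue): min(2, 0, -3) = -3
n3 (Blue): min(5, 9) = 5
n0 (Red): max(-2, -3, 5) = 5
At n0, Red picks n3 (highest: 5).
At n3, Blue picks n3.1 (lowest: 5).
Terminal value 5.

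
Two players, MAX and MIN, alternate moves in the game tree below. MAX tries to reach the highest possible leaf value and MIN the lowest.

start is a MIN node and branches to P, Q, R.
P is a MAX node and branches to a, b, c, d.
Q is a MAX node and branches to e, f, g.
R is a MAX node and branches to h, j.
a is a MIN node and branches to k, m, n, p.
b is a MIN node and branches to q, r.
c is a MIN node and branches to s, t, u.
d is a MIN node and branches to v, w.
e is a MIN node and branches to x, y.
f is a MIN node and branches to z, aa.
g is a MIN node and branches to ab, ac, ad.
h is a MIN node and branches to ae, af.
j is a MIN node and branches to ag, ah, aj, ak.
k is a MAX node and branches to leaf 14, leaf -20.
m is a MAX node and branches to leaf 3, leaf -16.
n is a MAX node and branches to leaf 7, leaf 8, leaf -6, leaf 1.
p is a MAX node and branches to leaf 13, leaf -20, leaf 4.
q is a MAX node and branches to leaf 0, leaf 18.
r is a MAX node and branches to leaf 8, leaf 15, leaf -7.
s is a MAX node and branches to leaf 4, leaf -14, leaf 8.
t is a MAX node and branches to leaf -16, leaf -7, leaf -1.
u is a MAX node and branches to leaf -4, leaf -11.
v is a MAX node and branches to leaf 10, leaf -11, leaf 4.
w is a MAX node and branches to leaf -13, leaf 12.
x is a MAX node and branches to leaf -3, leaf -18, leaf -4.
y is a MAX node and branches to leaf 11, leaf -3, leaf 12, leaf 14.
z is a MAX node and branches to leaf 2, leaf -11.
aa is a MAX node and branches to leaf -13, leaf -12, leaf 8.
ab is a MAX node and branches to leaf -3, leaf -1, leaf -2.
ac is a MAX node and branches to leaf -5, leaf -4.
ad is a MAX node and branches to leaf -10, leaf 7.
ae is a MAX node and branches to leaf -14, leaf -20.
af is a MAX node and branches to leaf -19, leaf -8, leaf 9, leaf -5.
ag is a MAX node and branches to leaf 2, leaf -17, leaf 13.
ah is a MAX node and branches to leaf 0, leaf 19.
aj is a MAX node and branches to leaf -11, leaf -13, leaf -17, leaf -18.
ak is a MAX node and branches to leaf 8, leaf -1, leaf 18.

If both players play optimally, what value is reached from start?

-11

k (MAX): max(14, -20) = 14
m (MAX): max(3, -16) = 3
n (MAX): max(7, 8, -6, 1) = 8
p (MAX): max(13, -20, 4) = 13
a (MIN): min(14, 3, 8, 13) = 3
q (MAX): max(0, 18) = 18
r (MAX): max(8, 15, -7) = 15
b (MIN): min(18, 15) = 15
s (MAX): max(4, -14, 8) = 8
t (MAX): max(-16, -7, -1) = -1
u (MAX): max(-4, -11) = -4
c (MIN): min(8, -1, -4) = -4
v (MAX): max(10, -11, 4) = 10
w (MAX): max(-13, 12) = 12
d (MIN): min(10, 12) = 10
P (MAX): max(3, 15, -4, 10) = 15
x (MAX): max(-3, -18, -4) = -3
y (MAX): max(11, -3, 12, 14) = 14
e (MIN): min(-3, 14) = -3
z (MAX): max(2, -11) = 2
aa (MAX): max(-13, -12, 8) = 8
f (MIN): min(2, 8) = 2
ab (MAX): max(-3, -1, -2) = -1
ac (MAX): max(-5, -4) = -4
ad (MAX): max(-10, 7) = 7
g (MIN): min(-1, -4, 7) = -4
Q (MAX): max(-3, 2, -4) = 2
ae (MAX): max(-14, -20) = -14
af (MAX): max(-19, -8, 9, -5) = 9
h (MIN): min(-14, 9) = -14
ag (MAX): max(2, -17, 13) = 13
ah (MAX): max(0, 19) = 19
aj (MAX): max(-11, -13, -17, -18) = -11
ak (MAX): max(8, -1, 18) = 18
j (MIN): min(13, 19, -11, 18) = -11
R (MAX): max(-14, -11) = -11
start (MIN): min(15, 2, -11) = -11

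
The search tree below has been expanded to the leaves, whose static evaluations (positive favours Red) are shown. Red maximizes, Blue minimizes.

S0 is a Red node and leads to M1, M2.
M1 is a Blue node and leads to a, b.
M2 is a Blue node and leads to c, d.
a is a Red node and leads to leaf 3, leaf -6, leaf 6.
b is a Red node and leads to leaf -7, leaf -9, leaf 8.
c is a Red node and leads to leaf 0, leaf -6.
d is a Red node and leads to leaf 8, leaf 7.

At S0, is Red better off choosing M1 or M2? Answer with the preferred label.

a (Red): max(3, -6, 6) = 6
b (Red): max(-7, -9, 8) = 8
M1 (Blue): min(6, 8) = 6
c (Red): max(0, -6) = 0
d (Red): max(8, 7) = 8
M2 (Blue): min(0, 8) = 0
Red prefers the higher value; M1=6, M2=0. M1 is better since 6 > 0.

M1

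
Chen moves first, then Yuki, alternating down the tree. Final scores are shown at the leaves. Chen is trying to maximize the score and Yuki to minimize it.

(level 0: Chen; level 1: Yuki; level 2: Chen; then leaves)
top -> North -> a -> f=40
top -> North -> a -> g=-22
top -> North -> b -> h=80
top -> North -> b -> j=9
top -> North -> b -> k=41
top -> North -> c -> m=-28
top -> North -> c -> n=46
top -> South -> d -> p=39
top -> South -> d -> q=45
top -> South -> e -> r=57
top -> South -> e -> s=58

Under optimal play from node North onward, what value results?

a (Chen): max(40, -22) = 40
b (Chen): max(80, 9, 41) = 80
c (Chen): max(-28, 46) = 46
North (Yuki): min(40, 80, 46) = 40

40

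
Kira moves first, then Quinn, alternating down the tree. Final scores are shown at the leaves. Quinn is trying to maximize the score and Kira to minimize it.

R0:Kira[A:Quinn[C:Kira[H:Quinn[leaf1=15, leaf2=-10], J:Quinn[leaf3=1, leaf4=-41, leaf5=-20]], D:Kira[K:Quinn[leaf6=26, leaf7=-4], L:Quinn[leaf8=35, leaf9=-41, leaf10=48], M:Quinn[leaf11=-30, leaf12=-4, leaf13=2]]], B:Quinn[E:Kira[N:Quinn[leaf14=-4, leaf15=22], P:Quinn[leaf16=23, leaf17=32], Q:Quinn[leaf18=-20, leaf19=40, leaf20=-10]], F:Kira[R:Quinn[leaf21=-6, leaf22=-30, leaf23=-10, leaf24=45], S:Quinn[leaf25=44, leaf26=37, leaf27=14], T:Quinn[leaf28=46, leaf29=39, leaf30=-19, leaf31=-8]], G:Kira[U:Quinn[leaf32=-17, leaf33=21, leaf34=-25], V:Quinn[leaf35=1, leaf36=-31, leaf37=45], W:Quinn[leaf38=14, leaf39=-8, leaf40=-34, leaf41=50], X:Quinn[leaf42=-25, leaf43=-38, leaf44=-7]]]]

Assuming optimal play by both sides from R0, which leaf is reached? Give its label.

H (Quinn): max(15, -10) = 15
J (Quinn): max(1, -41, -20) = 1
C (Kira): min(15, 1) = 1
K (Quinn): max(26, -4) = 26
L (Quinn): max(35, -41, 48) = 48
M (Quinn): max(-30, -4, 2) = 2
D (Kira): min(26, 48, 2) = 2
A (Quinn): max(1, 2) = 2
N (Quinn): max(-4, 22) = 22
P (Quinn): max(23, 32) = 32
Q (Quinn): max(-20, 40, -10) = 40
E (Kira): min(22, 32, 40) = 22
R (Quinn): max(-6, -30, -10, 45) = 45
S (Quinn): max(44, 37, 14) = 44
T (Quinn): max(46, 39, -19, -8) = 46
F (Kira): min(45, 44, 46) = 44
U (Quinn): max(-17, 21, -25) = 21
V (Quinn): max(1, -31, 45) = 45
W (Quinn): max(14, -8, -34, 50) = 50
X (Quinn): max(-25, -38, -7) = -7
G (Kira): min(21, 45, 50, -7) = -7
B (Quinn): max(22, 44, -7) = 44
R0 (Kira): min(2, 44) = 2
At R0, Kira picks A (lowest: 2).
At A, Quinn picks D (highest: 2).
At D, Kira picks M (lowest: 2).
At M, Quinn picks leaf13 (highest: 2).
Terminal value 2.

leaf13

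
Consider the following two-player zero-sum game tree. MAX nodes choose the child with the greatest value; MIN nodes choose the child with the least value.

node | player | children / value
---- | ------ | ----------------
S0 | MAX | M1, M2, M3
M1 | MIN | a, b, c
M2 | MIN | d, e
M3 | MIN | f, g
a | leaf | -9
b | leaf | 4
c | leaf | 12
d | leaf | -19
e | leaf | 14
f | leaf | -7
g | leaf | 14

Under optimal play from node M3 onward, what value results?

M3 (MIN): min(-7, 14) = -7

-7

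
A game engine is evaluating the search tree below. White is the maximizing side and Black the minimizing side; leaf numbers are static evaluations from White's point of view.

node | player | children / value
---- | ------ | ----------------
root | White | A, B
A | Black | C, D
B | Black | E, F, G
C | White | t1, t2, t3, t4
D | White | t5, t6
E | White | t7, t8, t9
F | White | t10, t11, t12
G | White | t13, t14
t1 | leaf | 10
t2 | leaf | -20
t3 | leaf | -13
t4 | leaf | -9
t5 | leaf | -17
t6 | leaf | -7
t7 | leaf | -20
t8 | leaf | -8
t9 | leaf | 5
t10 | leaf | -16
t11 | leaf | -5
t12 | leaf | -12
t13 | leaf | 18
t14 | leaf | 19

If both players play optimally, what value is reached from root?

C (White): max(10, -20, -13, -9) = 10
D (White): max(-17, -7) = -7
A (Black): min(10, -7) = -7
E (White): max(-20, -8, 5) = 5
F (White): max(-16, -5, -12) = -5
G (White): max(18, 19) = 19
B (Black): min(5, -5, 19) = -5
root (White): max(-7, -5) = -5

-5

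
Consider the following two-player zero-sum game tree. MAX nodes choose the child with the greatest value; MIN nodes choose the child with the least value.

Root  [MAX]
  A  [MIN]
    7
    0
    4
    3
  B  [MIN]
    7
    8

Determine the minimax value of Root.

7

A (MIN): min(7, 0, 4, 3) = 0
B (MIN): min(7, 8) = 7
Root (MAX): max(0, 7) = 7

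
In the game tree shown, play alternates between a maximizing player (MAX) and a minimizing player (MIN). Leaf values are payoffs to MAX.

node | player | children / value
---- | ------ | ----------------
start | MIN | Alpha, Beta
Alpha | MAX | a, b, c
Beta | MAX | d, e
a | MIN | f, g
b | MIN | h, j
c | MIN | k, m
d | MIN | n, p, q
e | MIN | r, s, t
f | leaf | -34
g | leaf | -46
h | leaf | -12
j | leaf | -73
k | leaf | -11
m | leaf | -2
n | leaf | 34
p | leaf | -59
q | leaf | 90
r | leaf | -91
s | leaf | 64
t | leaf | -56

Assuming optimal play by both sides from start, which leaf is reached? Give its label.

p

a (MIN): min(-34, -46) = -46
b (MIN): min(-12, -73) = -73
c (MIN): min(-11, -2) = -11
Alpha (MAX): max(-46, -73, -11) = -11
d (MIN): min(34, -59, 90) = -59
e (MIN): min(-91, 64, -56) = -91
Beta (MAX): max(-59, -91) = -59
start (MIN): min(-11, -59) = -59
At start, MIN picks Beta (lowest: -59).
At Beta, MAX picks d (highest: -59).
At d, MIN picks p (lowest: -59).
Terminal value -59.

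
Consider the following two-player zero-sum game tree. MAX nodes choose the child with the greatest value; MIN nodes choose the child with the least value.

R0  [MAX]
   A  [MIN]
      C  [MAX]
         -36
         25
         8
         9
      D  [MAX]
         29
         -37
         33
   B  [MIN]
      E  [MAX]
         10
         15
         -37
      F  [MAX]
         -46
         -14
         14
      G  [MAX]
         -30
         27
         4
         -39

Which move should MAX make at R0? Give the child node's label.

C (MAX): max(-36, 25, 8, 9) = 25
D (MAX): max(29, -37, 33) = 33
A (MIN): min(25, 33) = 25
E (MAX): max(10, 15, -37) = 15
F (MAX): max(-46, -14, 14) = 14
G (MAX): max(-30, 27, 4, -39) = 27
B (MIN): min(15, 14, 27) = 14
R0 (MAX): max(25, 14) = 25
MAX at R0 wants the highest of {A=25, B=14}, so chooses A.

A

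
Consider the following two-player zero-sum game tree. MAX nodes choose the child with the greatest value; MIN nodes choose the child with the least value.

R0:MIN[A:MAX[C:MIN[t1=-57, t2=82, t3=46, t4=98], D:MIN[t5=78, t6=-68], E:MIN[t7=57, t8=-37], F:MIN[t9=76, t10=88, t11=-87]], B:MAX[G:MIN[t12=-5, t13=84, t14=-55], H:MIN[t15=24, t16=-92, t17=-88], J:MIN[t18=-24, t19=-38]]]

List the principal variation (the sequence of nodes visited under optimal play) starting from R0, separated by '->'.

R0 -> B -> J -> t19

C (MIN): min(-57, 82, 46, 98) = -57
D (MIN): min(78, -68) = -68
E (MIN): min(57, -37) = -37
F (MIN): min(76, 88, -87) = -87
A (MAX): max(-57, -68, -37, -87) = -37
G (MIN): min(-5, 84, -55) = -55
H (MIN): min(24, -92, -88) = -92
J (MIN): min(-24, -38) = -38
B (MAX): max(-55, -92, -38) = -38
R0 (MIN): min(-37, -38) = -38
At R0, MIN picks B (lowest: -38).
At B, MAX picks J (highest: -38).
At J, MIN picks t19 (lowest: -38).
Terminal value -38.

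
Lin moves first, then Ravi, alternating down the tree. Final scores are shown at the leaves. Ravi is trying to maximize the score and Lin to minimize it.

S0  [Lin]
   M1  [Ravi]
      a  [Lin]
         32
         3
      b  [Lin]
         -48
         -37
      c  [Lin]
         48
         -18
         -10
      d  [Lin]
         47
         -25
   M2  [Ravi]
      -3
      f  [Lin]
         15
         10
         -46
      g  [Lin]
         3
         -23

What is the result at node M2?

f (Lin): min(15, 10, -46) = -46
g (Lin): min(3, -23) = -23
M2 (Ravi): max(-3, -46, -23) = -3

-3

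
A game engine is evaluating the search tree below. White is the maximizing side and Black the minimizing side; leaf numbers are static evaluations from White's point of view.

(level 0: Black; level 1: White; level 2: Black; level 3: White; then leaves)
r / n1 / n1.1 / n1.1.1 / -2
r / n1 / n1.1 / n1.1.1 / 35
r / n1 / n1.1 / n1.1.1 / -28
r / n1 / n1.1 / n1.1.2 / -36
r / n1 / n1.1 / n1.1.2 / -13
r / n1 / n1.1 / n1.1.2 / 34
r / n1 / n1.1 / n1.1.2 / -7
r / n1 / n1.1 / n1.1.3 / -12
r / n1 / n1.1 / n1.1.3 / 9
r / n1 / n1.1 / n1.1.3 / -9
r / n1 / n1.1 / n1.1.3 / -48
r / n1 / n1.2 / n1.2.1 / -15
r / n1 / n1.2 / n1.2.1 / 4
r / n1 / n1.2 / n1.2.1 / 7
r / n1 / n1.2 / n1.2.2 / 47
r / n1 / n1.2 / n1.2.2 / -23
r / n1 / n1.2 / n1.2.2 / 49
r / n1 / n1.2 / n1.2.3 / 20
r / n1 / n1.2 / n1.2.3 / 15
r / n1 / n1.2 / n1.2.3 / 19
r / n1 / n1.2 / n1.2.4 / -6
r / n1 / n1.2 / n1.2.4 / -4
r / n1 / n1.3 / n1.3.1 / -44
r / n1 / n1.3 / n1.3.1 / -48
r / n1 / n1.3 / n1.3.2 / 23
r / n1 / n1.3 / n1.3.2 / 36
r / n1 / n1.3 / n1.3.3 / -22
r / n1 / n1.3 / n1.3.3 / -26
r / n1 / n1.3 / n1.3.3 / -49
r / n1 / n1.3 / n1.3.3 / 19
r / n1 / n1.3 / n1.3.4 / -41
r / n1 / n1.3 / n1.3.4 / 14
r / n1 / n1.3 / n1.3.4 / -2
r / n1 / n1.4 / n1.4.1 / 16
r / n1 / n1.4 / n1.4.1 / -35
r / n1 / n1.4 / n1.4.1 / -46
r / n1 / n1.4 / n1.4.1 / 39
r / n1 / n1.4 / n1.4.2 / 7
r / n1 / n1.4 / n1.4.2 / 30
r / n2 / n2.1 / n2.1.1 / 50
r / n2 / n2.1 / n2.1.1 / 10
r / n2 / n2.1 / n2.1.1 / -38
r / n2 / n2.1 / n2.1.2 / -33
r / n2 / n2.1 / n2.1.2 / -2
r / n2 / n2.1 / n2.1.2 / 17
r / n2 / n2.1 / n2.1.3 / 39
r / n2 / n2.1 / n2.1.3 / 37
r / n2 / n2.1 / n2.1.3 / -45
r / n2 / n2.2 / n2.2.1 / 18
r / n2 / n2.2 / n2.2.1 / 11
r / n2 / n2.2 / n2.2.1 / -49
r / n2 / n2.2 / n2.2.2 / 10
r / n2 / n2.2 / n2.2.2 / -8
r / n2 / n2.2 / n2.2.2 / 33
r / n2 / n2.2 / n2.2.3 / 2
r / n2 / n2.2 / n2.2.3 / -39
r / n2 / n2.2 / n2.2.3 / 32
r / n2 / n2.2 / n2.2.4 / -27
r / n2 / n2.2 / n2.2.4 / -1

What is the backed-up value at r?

n1.1.1 (White): max(-2, 35, -28) = 35
n1.1.2 (White): max(-36, -13, 34, -7) = 34
n1.1.3 (White): max(-12, 9, -9, -48) = 9
n1.1 (Black): min(35, 34, 9) = 9
n1.2.1 (White): max(-15, 4, 7) = 7
n1.2.2 (White): max(47, -23, 49) = 49
n1.2.3 (White): max(20, 15, 19) = 20
n1.2.4 (White): max(-6, -4) = -4
n1.2 (Black): min(7, 49, 20, -4) = -4
n1.3.1 (White): max(-44, -48) = -44
n1.3.2 (White): max(23, 36) = 36
n1.3.3 (White): max(-22, -26, -49, 19) = 19
n1.3.4 (White): max(-41, 14, -2) = 14
n1.3 (Black): min(-44, 36, 19, 14) = -44
n1.4.1 (White): max(16, -35, -46, 39) = 39
n1.4.2 (White): max(7, 30) = 30
n1.4 (Black): min(39, 30) = 30
n1 (White): max(9, -4, -44, 30) = 30
n2.1.1 (White): max(50, 10, -38) = 50
n2.1.2 (White): max(-33, -2, 17) = 17
n2.1.3 (White): max(39, 37, -45) = 39
n2.1 (Black): min(50, 17, 39) = 17
n2.2.1 (White): max(18, 11, -49) = 18
n2.2.2 (White): max(10, -8, 33) = 33
n2.2.3 (White): max(2, -39, 32) = 32
n2.2.4 (White): max(-27, -1) = -1
n2.2 (Black): min(18, 33, 32, -1) = -1
n2 (White): max(17, -1) = 17
r (Black): min(30, 17) = 17

17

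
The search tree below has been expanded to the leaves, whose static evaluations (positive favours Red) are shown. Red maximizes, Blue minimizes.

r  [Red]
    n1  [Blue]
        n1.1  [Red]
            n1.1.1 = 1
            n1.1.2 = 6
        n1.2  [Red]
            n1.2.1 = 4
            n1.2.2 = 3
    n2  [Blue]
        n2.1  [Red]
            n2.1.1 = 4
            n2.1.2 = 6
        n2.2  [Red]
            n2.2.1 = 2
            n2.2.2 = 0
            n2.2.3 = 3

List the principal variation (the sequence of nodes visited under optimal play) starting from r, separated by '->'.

r -> n1 -> n1.2 -> n1.2.1

n1.1 (Red): max(1, 6) = 6
n1.2 (Red): max(4, 3) = 4
n1 (Blue): min(6, 4) = 4
n2.1 (Red): max(4, 6) = 6
n2.2 (Red): max(2, 0, 3) = 3
n2 (Blue): min(6, 3) = 3
r (Red): max(4, 3) = 4
At r, Red picks n1 (highest: 4).
At n1, Blue picks n1.2 (lowest: 4).
At n1.2, Red picks n1.2.1 (highest: 4).
Terminal value 4.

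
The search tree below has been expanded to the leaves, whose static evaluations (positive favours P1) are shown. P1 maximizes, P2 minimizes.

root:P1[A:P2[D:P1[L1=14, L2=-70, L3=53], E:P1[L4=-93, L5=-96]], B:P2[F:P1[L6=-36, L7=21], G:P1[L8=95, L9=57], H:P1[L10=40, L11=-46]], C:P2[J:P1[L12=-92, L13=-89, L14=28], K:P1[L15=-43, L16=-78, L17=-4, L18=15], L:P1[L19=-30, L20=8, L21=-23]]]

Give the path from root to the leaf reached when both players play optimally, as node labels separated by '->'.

root -> B -> F -> L7

D (P1): max(14, -70, 53) = 53
E (P1): max(-93, -96) = -93
A (P2): min(53, -93) = -93
F (P1): max(-36, 21) = 21
G (P1): max(95, 57) = 95
H (P1): max(40, -46) = 40
B (P2): min(21, 95, 40) = 21
J (P1): max(-92, -89, 28) = 28
K (P1): max(-43, -78, -4, 15) = 15
L (P1): max(-30, 8, -23) = 8
C (P2): min(28, 15, 8) = 8
root (P1): max(-93, 21, 8) = 21
At root, P1 picks B (highest: 21).
At B, P2 picks F (lowest: 21).
At F, P1 picks L7 (highest: 21).
Terminal value 21.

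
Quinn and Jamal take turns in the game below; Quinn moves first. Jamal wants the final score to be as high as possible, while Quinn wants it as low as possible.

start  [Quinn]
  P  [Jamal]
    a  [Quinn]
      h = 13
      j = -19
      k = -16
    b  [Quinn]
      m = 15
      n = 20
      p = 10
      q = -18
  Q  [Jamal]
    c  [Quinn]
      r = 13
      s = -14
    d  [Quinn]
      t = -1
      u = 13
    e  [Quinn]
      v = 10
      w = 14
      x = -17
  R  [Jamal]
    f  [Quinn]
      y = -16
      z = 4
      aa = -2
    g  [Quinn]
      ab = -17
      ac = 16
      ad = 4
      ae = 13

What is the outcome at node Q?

c (Quinn): min(13, -14) = -14
d (Quinn): min(-1, 13) = -1
e (Quinn): min(10, 14, -17) = -17
Q (Jamal): max(-14, -1, -17) = -1

-1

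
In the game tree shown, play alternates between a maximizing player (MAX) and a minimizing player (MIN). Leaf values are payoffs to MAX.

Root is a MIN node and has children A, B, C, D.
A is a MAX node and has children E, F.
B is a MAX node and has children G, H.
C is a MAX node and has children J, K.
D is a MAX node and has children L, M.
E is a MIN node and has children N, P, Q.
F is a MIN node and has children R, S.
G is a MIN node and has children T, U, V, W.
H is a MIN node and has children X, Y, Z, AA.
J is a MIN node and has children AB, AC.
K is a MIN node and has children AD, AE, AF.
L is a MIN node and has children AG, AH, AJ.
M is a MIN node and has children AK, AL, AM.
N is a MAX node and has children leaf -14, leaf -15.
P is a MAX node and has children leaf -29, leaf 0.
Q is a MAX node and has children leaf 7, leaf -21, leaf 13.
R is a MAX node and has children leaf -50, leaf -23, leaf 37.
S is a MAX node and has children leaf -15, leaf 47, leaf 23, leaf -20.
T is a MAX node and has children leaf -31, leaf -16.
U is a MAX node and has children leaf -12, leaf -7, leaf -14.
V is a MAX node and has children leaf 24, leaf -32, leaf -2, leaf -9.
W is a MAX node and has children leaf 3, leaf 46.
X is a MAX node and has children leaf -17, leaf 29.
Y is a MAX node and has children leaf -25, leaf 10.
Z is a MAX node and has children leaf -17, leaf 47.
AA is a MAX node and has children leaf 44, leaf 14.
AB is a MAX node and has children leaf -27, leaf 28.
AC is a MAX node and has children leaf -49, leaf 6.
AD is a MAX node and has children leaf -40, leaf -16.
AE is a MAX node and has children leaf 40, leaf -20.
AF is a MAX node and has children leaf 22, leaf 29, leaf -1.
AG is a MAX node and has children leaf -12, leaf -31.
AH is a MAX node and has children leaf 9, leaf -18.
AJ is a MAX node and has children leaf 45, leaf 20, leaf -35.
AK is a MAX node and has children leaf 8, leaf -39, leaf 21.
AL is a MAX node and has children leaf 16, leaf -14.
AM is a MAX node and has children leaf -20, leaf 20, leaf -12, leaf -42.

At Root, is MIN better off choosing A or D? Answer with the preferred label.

D

N (MAX): max(-14, -15) = -14
P (MAX): max(-29, 0) = 0
Q (MAX): max(7, -21, 13) = 13
E (MIN): min(-14, 0, 13) = -14
R (MAX): max(-50, -23, 37) = 37
S (MAX): max(-15, 47, 23, -20) = 47
F (MIN): min(37, 47) = 37
A (MAX): max(-14, 37) = 37
AG (MAX): max(-12, -31) = -12
AH (MAX): max(9, -18) = 9
AJ (MAX): max(45, 20, -35) = 45
L (MIN): min(-12, 9, 45) = -12
AK (MAX): max(8, -39, 21) = 21
AL (MAX): max(16, -14) = 16
AM (MAX): max(-20, 20, -12, -42) = 20
M (MIN): min(21, 16, 20) = 16
D (MAX): max(-12, 16) = 16
MIN prefers the lower value; A=37, D=16. D is better since 16 < 37.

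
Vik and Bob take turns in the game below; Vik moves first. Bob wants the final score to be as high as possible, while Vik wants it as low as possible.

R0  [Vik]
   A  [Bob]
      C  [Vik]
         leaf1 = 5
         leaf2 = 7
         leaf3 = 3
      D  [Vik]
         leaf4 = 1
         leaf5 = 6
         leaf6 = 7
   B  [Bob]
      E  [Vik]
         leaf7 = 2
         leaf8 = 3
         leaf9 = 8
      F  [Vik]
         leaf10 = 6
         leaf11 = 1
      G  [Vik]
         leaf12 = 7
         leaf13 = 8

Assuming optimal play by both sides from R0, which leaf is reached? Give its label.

C (Vik): min(5, 7, 3) = 3
D (Vik): min(1, 6, 7) = 1
A (Bob): max(3, 1) = 3
E (Vik): min(2, 3, 8) = 2
F (Vik): min(6, 1) = 1
G (Vik): min(7, 8) = 7
B (Bob): max(2, 1, 7) = 7
R0 (Vik): min(3, 7) = 3
At R0, Vik picks A (lowest: 3).
At A, Bob picks C (highest: 3).
At C, Vik picks leaf3 (lowest: 3).
Terminal value 3.

leaf3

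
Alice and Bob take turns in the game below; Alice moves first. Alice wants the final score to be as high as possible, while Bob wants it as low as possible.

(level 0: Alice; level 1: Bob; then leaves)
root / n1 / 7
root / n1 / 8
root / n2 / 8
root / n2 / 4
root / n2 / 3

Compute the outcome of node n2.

n2 (Bob): min(8, 4, 3) = 3

3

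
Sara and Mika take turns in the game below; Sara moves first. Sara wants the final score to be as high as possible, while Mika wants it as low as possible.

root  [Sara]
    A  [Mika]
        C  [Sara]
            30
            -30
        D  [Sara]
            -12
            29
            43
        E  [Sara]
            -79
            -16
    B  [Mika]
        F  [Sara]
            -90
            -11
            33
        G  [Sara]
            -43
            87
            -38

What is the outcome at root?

33

C (Sara): max(30, -30) = 30
D (Sara): max(-12, 29, 43) = 43
E (Sara): max(-79, -16) = -16
A (Mika): min(30, 43, -16) = -16
F (Sara): max(-90, -11, 33) = 33
G (Sara): max(-43, 87, -38) = 87
B (Mika): min(33, 87) = 33
root (Sara): max(-16, 33) = 33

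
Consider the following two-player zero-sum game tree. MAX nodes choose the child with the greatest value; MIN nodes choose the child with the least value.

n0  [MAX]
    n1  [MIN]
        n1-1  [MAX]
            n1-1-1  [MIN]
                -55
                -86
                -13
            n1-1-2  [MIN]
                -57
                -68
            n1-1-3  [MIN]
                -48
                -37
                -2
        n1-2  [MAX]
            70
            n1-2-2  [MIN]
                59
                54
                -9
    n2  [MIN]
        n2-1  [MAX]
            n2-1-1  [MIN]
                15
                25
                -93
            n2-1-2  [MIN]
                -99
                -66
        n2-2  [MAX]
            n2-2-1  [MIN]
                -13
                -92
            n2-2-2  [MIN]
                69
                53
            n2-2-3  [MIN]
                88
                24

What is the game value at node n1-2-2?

n1-2-2 (MIN): min(59, 54, -9) = -9

-9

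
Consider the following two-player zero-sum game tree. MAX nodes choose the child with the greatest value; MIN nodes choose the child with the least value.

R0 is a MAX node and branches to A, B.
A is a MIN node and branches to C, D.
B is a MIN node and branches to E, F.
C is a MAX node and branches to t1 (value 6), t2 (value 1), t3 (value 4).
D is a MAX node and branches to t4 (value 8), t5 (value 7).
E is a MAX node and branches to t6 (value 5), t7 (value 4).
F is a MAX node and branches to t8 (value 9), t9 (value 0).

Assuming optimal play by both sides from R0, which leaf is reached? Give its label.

t1

C (MAX): max(6, 1, 4) = 6
D (MAX): max(8, 7) = 8
A (MIN): min(6, 8) = 6
E (MAX): max(5, 4) = 5
F (MAX): max(9, 0) = 9
B (MIN): min(5, 9) = 5
R0 (MAX): max(6, 5) = 6
At R0, MAX picks A (highest: 6).
At A, MIN picks C (lowest: 6).
At C, MAX picks t1 (highest: 6).
Terminal value 6.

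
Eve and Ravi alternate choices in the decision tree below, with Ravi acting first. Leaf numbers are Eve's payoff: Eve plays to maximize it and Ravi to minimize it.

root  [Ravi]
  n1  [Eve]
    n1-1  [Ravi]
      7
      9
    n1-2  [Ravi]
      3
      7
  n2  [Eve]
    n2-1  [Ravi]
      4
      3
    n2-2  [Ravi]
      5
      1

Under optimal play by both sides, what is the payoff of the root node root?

3

n1-1 (Ravi): min(7, 9) = 7
n1-2 (Ravi): min(3, 7) = 3
n1 (Eve): max(7, 3) = 7
n2-1 (Ravi): min(4, 3) = 3
n2-2 (Ravi): min(5, 1) = 1
n2 (Eve): max(3, 1) = 3
root (Ravi): min(7, 3) = 3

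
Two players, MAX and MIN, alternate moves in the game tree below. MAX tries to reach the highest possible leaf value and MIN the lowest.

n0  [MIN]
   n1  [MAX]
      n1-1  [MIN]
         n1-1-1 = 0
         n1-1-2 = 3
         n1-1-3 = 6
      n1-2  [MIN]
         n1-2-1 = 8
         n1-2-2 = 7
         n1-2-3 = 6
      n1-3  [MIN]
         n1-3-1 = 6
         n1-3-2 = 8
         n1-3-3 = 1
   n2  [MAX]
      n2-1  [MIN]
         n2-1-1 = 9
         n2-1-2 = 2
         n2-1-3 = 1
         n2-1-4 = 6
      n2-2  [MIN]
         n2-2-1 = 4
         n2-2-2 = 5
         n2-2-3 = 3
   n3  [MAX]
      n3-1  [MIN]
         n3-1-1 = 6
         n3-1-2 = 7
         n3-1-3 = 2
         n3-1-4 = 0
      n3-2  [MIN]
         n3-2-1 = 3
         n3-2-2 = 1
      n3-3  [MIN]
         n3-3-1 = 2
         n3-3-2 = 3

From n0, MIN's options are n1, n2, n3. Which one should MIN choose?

n3

n1-1 (MIN): min(0, 3, 6) = 0
n1-2 (MIN): min(8, 7, 6) = 6
n1-3 (MIN): min(6, 8, 1) = 1
n1 (MAX): max(0, 6, 1) = 6
n2-1 (MIN): min(9, 2, 1, 6) = 1
n2-2 (MIN): min(4, 5, 3) = 3
n2 (MAX): max(1, 3) = 3
n3-1 (MIN): min(6, 7, 2, 0) = 0
n3-2 (MIN): min(3, 1) = 1
n3-3 (MIN): min(2, 3) = 2
n3 (MAX): max(0, 1, 2) = 2
n0 (MIN): min(6, 3, 2) = 2
MIN at n0 wants the lowest of {n1=6, n2=3, n3=2}, so chooses n3.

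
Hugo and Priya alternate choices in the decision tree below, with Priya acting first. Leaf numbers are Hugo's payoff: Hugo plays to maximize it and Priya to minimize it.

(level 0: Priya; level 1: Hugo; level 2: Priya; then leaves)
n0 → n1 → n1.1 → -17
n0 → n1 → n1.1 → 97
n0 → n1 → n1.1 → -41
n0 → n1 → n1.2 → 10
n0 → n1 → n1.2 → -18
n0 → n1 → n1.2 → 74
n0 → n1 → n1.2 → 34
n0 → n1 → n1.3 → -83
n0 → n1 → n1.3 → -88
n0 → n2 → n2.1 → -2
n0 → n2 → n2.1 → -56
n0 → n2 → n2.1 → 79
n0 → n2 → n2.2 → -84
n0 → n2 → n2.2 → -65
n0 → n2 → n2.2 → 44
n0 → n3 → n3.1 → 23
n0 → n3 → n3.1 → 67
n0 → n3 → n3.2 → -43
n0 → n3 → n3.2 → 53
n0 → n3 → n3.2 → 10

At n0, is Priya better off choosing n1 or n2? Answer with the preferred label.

n1.1 (Priya): min(-17, 97, -41) = -41
n1.2 (Priya): min(10, -18, 74, 34) = -18
n1.3 (Priya): min(-83, -88) = -88
n1 (Hugo): max(-41, -18, -88) = -18
n2.1 (Priya): min(-2, -56, 79) = -56
n2.2 (Priya): min(-84, -65, 44) = -84
n2 (Hugo): max(-56, -84) = -56
Priya prefers the lower value; n1=-18, n2=-56. n2 is better since -56 < -18.

n2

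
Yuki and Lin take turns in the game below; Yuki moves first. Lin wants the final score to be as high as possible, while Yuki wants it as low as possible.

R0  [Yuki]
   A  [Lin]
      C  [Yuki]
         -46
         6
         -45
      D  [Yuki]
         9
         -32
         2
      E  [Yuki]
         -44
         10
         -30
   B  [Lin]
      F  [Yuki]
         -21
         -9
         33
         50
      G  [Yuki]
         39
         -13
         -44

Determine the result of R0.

-32

C (Yuki): min(-46, 6, -45) = -46
D (Yuki): min(9, -32, 2) = -32
E (Yuki): min(-44, 10, -30) = -44
A (Lin): max(-46, -32, -44) = -32
F (Yuki): min(-21, -9, 33, 50) = -21
G (Yuki): min(39, -13, -44) = -44
B (Lin): max(-21, -44) = -21
R0 (Yuki): min(-32, -21) = -32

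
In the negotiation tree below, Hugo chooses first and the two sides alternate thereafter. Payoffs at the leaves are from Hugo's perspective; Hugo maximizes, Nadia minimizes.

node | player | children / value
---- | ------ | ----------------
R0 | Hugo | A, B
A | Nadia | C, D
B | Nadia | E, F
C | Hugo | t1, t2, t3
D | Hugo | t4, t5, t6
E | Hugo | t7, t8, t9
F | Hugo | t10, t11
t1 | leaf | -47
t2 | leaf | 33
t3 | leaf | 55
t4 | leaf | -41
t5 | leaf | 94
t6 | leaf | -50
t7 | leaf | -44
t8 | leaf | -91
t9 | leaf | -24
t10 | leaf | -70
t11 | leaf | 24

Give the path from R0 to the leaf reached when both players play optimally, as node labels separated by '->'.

C (Hugo): max(-47, 33, 55) = 55
D (Hugo): max(-41, 94, -50) = 94
A (Nadia): min(55, 94) = 55
E (Hugo): max(-44, -91, -24) = -24
F (Hugo): max(-70, 24) = 24
B (Nadia): min(-24, 24) = -24
R0 (Hugo): max(55, -24) = 55
At R0, Hugo picks A (highest: 55).
At A, Nadia picks C (lowest: 55).
At C, Hugo picks t3 (highest: 55).
Terminal value 55.

R0 -> A -> C -> t3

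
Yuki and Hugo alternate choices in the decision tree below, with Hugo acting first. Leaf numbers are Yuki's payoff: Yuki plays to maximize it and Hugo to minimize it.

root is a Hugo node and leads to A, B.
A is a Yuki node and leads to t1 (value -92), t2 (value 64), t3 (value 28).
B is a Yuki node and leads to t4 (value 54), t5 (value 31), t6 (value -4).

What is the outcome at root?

A (Yuki): max(-92, 64, 28) = 64
B (Yuki): max(54, 31, -4) = 54
root (Hugo): min(64, 54) = 54

54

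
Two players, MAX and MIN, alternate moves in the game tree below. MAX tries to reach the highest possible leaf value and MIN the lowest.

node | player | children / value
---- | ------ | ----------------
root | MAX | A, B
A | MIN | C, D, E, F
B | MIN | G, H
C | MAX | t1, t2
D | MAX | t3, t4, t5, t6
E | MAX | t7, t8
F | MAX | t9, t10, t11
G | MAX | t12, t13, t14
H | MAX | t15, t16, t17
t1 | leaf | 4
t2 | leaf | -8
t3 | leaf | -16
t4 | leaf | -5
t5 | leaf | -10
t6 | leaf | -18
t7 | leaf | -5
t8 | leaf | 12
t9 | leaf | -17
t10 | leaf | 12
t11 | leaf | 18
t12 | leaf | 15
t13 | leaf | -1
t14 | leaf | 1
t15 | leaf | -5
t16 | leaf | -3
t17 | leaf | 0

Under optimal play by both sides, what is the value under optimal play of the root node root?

C (MAX): max(4, -8) = 4
D (MAX): max(-16, -5, -10, -18) = -5
E (MAX): max(-5, 12) = 12
F (MAX): max(-17, 12, 18) = 18
A (MIN): min(4, -5, 12, 18) = -5
G (MAX): max(15, -1, 1) = 15
H (MAX): max(-5, -3, 0) = 0
B (MIN): min(15, 0) = 0
root (MAX): max(-5, 0) = 0

0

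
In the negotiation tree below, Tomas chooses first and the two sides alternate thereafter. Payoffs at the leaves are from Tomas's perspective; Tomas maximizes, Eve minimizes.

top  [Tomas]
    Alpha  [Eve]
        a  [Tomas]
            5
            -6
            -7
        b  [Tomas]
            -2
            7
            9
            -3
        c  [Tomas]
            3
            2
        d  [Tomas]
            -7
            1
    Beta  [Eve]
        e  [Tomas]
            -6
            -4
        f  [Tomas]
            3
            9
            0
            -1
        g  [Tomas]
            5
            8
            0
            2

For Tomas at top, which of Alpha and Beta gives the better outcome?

a (Tomas): max(5, -6, -7) = 5
b (Tomas): max(-2, 7, 9, -3) = 9
c (Tomas): max(3, 2) = 3
d (Tomas): max(-7, 1) = 1
Alpha (Eve): min(5, 9, 3, 1) = 1
e (Tomas): max(-6, -4) = -4
f (Tomas): max(3, 9, 0, -1) = 9
g (Tomas): max(5, 8, 0, 2) = 8
Beta (Eve): min(-4, 9, 8) = -4
Tomas prefers the higher value; Alpha=1, Beta=-4. Alpha is better since 1 > -4.

Alpha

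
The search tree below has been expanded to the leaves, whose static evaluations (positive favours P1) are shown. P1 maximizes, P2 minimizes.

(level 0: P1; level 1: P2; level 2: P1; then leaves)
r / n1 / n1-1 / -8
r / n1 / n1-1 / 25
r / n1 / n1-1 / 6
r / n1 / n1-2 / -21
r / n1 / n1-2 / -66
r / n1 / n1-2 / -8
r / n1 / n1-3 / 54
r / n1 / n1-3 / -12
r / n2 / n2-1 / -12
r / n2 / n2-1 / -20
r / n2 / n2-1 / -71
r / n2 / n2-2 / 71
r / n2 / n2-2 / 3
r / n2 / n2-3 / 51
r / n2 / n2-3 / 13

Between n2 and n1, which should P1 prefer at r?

n1

n2-1 (P1): max(-12, -20, -71) = -12
n2-2 (P1): max(71, 3) = 71
n2-3 (P1): max(51, 13) = 51
n2 (P2): min(-12, 71, 51) = -12
n1-1 (P1): max(-8, 25, 6) = 25
n1-2 (P1): max(-21, -66, -8) = -8
n1-3 (P1): max(54, -12) = 54
n1 (P2): min(25, -8, 54) = -8
P1 prefers the higher value; n2=-12, n1=-8. n1 is better since -8 > -12.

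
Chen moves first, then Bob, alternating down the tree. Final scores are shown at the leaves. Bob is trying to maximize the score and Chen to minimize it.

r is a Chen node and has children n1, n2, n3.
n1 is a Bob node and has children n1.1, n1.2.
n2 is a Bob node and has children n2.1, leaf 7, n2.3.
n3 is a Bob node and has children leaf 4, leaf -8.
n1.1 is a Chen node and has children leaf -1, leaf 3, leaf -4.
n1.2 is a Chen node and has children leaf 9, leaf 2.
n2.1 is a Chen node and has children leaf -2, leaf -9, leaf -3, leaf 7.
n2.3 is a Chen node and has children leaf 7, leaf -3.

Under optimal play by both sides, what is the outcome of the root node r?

n1.1 (Chen): min(-1, 3, -4) = -4
n1.2 (Chen): min(9, 2) = 2
n1 (Bob): max(-4, 2) = 2
n2.1 (Chen): min(-2, -9, -3, 7) = -9
n2.3 (Chen): min(7, -3) = -3
n2 (Bob): max(-9, 7, -3) = 7
n3 (Bob): max(4, -8) = 4
r (Chen): min(2, 7, 4) = 2

2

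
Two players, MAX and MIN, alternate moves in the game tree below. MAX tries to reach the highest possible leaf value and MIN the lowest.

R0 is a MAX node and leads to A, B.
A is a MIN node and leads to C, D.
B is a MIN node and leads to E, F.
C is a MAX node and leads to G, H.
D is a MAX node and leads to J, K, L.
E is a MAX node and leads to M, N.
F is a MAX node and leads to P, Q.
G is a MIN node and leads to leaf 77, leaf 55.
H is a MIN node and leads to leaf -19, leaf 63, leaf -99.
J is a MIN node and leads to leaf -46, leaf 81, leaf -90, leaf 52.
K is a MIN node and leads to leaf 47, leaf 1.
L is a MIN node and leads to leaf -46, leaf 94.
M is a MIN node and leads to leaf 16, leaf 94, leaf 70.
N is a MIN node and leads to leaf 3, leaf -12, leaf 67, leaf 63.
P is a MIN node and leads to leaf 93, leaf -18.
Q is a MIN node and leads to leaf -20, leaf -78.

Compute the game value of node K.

1

K (MIN): min(47, 1) = 1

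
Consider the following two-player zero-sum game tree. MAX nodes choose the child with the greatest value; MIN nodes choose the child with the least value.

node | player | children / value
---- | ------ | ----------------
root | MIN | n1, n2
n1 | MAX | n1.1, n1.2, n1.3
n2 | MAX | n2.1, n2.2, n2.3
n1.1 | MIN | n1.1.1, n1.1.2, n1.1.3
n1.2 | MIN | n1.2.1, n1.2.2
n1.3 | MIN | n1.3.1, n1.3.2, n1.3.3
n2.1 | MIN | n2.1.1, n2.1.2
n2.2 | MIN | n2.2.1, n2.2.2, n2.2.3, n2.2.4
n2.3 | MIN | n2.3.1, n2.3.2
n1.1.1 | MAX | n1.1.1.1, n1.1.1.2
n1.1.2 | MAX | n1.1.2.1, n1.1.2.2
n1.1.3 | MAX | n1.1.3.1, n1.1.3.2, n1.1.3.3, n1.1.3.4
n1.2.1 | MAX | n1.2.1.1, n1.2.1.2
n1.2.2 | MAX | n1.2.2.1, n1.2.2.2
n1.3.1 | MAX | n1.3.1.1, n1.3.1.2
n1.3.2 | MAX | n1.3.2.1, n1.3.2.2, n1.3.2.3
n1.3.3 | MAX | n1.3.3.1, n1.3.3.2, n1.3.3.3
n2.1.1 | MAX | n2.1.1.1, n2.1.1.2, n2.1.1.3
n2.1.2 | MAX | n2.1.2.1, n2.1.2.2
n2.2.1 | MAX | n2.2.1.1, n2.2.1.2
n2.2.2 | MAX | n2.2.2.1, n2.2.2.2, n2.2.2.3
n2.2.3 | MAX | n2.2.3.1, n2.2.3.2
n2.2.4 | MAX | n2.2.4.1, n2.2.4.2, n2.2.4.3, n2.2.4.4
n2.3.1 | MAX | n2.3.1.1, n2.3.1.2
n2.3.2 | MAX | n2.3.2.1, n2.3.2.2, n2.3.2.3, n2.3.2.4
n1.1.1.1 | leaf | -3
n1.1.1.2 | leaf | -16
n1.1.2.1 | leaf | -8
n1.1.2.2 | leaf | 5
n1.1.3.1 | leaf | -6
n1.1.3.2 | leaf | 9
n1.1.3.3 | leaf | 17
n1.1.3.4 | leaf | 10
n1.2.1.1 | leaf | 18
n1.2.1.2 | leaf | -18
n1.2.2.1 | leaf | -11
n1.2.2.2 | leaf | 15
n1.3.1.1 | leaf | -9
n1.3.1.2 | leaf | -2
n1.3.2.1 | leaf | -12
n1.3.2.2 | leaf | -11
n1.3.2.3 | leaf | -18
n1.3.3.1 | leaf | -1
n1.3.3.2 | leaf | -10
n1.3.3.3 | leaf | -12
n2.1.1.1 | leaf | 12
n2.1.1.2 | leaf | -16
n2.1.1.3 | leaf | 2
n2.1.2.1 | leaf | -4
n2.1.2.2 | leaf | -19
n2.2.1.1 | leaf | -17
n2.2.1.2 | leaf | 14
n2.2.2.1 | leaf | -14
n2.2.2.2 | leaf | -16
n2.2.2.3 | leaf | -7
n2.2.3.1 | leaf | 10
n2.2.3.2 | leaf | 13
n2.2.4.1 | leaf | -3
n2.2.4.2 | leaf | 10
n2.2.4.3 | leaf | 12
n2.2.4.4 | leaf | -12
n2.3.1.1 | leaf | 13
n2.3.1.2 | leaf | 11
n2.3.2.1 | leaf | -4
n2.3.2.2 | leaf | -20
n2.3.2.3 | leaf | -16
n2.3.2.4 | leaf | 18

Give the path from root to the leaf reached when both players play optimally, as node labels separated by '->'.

root -> n2 -> n2.3 -> n2.3.1 -> n2.3.1.1

n1.1.1 (MAX): max(-3, -16) = -3
n1.1.2 (MAX): max(-8, 5) = 5
n1.1.3 (MAX): max(-6, 9, 17, 10) = 17
n1.1 (MIN): min(-3, 5, 17) = -3
n1.2.1 (MAX): max(18, -18) = 18
n1.2.2 (MAX): max(-11, 15) = 15
n1.2 (MIN): min(18, 15) = 15
n1.3.1 (MAX): max(-9, -2) = -2
n1.3.2 (MAX): max(-12, -11, -18) = -11
n1.3.3 (MAX): max(-1, -10, -12) = -1
n1.3 (MIN): min(-2, -11, -1) = -11
n1 (MAX): max(-3, 15, -11) = 15
n2.1.1 (MAX): max(12, -16, 2) = 12
n2.1.2 (MAX): max(-4, -19) = -4
n2.1 (MIN): min(12, -4) = -4
n2.2.1 (MAX): max(-17, 14) = 14
n2.2.2 (MAX): max(-14, -16, -7) = -7
n2.2.3 (MAX): max(10, 13) = 13
n2.2.4 (MAX): max(-3, 10, 12, -12) = 12
n2.2 (MIN): min(14, -7, 13, 12) = -7
n2.3.1 (MAX): max(13, 11) = 13
n2.3.2 (MAX): max(-4, -20, -16, 18) = 18
n2.3 (MIN): min(13, 18) = 13
n2 (MAX): max(-4, -7, 13) = 13
root (MIN): min(15, 13) = 13
At root, MIN picks n2 (lowest: 13).
At n2, MAX picks n2.3 (highest: 13).
At n2.3, MIN picks n2.3.1 (lowest: 13).
At n2.3.1, MAX picks n2.3.1.1 (highest: 13).
Terminal value 13.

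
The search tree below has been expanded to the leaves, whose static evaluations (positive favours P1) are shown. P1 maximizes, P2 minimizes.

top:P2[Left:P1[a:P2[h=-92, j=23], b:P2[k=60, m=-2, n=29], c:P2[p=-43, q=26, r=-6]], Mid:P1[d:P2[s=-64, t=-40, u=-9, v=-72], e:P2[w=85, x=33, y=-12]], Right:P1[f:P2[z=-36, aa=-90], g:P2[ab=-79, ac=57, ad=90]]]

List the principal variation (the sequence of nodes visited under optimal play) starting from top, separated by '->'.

top -> Right -> g -> ab

a (P2): min(-92, 23) = -92
b (P2): min(60, -2, 29) = -2
c (P2): min(-43, 26, -6) = -43
Left (P1): max(-92, -2, -43) = -2
d (P2): min(-64, -40, -9, -72) = -72
e (P2): min(85, 33, -12) = -12
Mid (P1): max(-72, -12) = -12
f (P2): min(-36, -90) = -90
g (P2): min(-79, 57, 90) = -79
Right (P1): max(-90, -79) = -79
top (P2): min(-2, -12, -79) = -79
At top, P2 picks Right (lowest: -79).
At Right, P1 picks g (highest: -79).
At g, P2 picks ab (lowest: -79).
Terminal value -79.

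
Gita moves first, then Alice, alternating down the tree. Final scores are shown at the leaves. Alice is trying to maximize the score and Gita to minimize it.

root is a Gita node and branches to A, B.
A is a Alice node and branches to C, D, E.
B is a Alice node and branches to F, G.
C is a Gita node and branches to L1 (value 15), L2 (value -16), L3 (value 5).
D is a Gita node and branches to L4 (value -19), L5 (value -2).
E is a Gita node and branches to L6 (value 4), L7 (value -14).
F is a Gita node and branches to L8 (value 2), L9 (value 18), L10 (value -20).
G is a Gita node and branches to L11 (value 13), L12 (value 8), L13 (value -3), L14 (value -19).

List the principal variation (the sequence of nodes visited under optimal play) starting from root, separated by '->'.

C (Gita): min(15, -16, 5) = -16
D (Gita): min(-19, -2) = -19
E (Gita): min(4, -14) = -14
A (Alice): max(-16, -19, -14) = -14
F (Gita): min(2, 18, -20) = -20
G (Gita): min(13, 8, -3, -19) = -19
B (Alice): max(-20, -19) = -19
root (Gita): min(-14, -19) = -19
At root, Gita picks B (lowest: -19).
At B, Alice picks G (highest: -19).
At G, Gita picks L14 (lowest: -19).
Terminal value -19.

root -> B -> G -> L14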